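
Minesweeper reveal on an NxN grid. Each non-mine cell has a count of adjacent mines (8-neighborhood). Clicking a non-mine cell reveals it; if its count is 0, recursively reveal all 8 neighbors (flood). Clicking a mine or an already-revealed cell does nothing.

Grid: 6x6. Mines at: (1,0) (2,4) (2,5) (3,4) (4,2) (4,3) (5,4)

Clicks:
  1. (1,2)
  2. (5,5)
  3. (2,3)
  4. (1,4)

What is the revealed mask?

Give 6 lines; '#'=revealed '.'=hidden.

Click 1 (1,2) count=0: revealed 16 new [(0,1) (0,2) (0,3) (0,4) (0,5) (1,1) (1,2) (1,3) (1,4) (1,5) (2,1) (2,2) (2,3) (3,1) (3,2) (3,3)] -> total=16
Click 2 (5,5) count=1: revealed 1 new [(5,5)] -> total=17
Click 3 (2,3) count=2: revealed 0 new [(none)] -> total=17
Click 4 (1,4) count=2: revealed 0 new [(none)] -> total=17

Answer: .#####
.#####
.###..
.###..
......
.....#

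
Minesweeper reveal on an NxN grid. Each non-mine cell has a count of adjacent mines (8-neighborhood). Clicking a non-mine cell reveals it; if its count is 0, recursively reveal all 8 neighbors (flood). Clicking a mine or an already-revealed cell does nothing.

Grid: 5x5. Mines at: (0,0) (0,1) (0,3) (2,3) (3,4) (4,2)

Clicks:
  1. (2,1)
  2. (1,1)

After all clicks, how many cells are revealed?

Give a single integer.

Answer: 11

Derivation:
Click 1 (2,1) count=0: revealed 11 new [(1,0) (1,1) (1,2) (2,0) (2,1) (2,2) (3,0) (3,1) (3,2) (4,0) (4,1)] -> total=11
Click 2 (1,1) count=2: revealed 0 new [(none)] -> total=11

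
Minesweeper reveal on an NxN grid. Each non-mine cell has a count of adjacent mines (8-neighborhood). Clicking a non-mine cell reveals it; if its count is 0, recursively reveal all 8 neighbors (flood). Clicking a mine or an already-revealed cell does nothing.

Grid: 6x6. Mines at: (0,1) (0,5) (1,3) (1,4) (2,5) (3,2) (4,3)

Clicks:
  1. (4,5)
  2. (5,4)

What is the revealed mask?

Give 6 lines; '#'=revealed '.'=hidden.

Click 1 (4,5) count=0: revealed 6 new [(3,4) (3,5) (4,4) (4,5) (5,4) (5,5)] -> total=6
Click 2 (5,4) count=1: revealed 0 new [(none)] -> total=6

Answer: ......
......
......
....##
....##
....##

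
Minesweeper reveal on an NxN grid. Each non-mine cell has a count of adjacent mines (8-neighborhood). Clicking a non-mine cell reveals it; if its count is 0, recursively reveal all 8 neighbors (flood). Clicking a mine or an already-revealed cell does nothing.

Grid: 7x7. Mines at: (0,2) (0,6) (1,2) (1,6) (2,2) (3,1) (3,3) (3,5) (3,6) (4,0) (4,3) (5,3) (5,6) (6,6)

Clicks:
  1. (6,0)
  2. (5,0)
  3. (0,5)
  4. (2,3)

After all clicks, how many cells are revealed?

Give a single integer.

Click 1 (6,0) count=0: revealed 6 new [(5,0) (5,1) (5,2) (6,0) (6,1) (6,2)] -> total=6
Click 2 (5,0) count=1: revealed 0 new [(none)] -> total=6
Click 3 (0,5) count=2: revealed 1 new [(0,5)] -> total=7
Click 4 (2,3) count=3: revealed 1 new [(2,3)] -> total=8

Answer: 8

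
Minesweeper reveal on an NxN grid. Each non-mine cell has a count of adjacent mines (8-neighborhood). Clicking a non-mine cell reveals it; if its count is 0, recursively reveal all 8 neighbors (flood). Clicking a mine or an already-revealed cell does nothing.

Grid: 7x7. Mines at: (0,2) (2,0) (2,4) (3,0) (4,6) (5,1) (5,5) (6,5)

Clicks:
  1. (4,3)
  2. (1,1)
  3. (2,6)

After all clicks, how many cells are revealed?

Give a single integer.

Answer: 31

Derivation:
Click 1 (4,3) count=0: revealed 20 new [(1,1) (1,2) (1,3) (2,1) (2,2) (2,3) (3,1) (3,2) (3,3) (3,4) (4,1) (4,2) (4,3) (4,4) (5,2) (5,3) (5,4) (6,2) (6,3) (6,4)] -> total=20
Click 2 (1,1) count=2: revealed 0 new [(none)] -> total=20
Click 3 (2,6) count=0: revealed 11 new [(0,3) (0,4) (0,5) (0,6) (1,4) (1,5) (1,6) (2,5) (2,6) (3,5) (3,6)] -> total=31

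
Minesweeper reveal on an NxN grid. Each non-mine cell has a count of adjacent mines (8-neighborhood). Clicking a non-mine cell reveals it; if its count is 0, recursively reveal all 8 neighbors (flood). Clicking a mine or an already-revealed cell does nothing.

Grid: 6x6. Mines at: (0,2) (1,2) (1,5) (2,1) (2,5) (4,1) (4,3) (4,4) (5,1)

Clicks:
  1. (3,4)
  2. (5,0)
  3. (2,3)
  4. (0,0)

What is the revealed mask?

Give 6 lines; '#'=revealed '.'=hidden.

Answer: ##....
##....
...#..
....#.
......
#.....

Derivation:
Click 1 (3,4) count=3: revealed 1 new [(3,4)] -> total=1
Click 2 (5,0) count=2: revealed 1 new [(5,0)] -> total=2
Click 3 (2,3) count=1: revealed 1 new [(2,3)] -> total=3
Click 4 (0,0) count=0: revealed 4 new [(0,0) (0,1) (1,0) (1,1)] -> total=7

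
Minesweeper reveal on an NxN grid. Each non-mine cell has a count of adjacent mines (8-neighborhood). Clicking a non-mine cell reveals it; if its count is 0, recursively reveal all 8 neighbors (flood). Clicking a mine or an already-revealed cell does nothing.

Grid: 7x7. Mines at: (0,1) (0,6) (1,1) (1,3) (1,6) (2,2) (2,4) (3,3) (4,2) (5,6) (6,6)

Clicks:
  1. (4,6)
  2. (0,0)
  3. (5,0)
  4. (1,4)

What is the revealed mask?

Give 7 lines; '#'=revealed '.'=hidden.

Answer: #......
....#..
##.....
##.....
##.####
######.
######.

Derivation:
Click 1 (4,6) count=1: revealed 1 new [(4,6)] -> total=1
Click 2 (0,0) count=2: revealed 1 new [(0,0)] -> total=2
Click 3 (5,0) count=0: revealed 21 new [(2,0) (2,1) (3,0) (3,1) (4,0) (4,1) (4,3) (4,4) (4,5) (5,0) (5,1) (5,2) (5,3) (5,4) (5,5) (6,0) (6,1) (6,2) (6,3) (6,4) (6,5)] -> total=23
Click 4 (1,4) count=2: revealed 1 new [(1,4)] -> total=24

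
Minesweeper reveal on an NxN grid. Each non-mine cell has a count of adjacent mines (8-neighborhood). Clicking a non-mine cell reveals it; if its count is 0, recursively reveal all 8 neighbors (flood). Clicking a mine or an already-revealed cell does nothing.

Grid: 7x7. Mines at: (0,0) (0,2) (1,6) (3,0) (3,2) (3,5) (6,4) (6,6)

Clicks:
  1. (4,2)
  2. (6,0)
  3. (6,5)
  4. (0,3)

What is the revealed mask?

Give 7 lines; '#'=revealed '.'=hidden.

Click 1 (4,2) count=1: revealed 1 new [(4,2)] -> total=1
Click 2 (6,0) count=0: revealed 11 new [(4,0) (4,1) (4,3) (5,0) (5,1) (5,2) (5,3) (6,0) (6,1) (6,2) (6,3)] -> total=12
Click 3 (6,5) count=2: revealed 1 new [(6,5)] -> total=13
Click 4 (0,3) count=1: revealed 1 new [(0,3)] -> total=14

Answer: ...#...
.......
.......
.......
####...
####...
####.#.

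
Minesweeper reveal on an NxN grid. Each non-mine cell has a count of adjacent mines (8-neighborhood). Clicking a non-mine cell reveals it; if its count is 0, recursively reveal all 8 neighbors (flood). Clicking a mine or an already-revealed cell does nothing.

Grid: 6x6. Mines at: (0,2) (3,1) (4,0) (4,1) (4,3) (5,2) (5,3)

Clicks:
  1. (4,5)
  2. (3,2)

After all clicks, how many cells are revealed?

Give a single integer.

Click 1 (4,5) count=0: revealed 19 new [(0,3) (0,4) (0,5) (1,2) (1,3) (1,4) (1,5) (2,2) (2,3) (2,4) (2,5) (3,2) (3,3) (3,4) (3,5) (4,4) (4,5) (5,4) (5,5)] -> total=19
Click 2 (3,2) count=3: revealed 0 new [(none)] -> total=19

Answer: 19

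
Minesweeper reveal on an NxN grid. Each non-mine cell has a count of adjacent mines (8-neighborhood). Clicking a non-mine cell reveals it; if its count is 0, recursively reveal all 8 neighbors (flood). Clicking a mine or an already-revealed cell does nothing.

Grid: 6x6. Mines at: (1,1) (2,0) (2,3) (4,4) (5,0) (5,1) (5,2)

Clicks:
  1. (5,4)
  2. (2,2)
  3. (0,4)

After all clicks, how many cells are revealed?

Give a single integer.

Click 1 (5,4) count=1: revealed 1 new [(5,4)] -> total=1
Click 2 (2,2) count=2: revealed 1 new [(2,2)] -> total=2
Click 3 (0,4) count=0: revealed 12 new [(0,2) (0,3) (0,4) (0,5) (1,2) (1,3) (1,4) (1,5) (2,4) (2,5) (3,4) (3,5)] -> total=14

Answer: 14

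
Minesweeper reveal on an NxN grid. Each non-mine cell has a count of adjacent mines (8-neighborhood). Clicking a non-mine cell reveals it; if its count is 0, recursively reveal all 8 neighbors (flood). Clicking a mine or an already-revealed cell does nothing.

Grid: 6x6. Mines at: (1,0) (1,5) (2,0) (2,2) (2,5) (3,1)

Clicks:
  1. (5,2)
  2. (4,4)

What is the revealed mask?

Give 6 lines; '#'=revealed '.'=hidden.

Click 1 (5,2) count=0: revealed 16 new [(3,2) (3,3) (3,4) (3,5) (4,0) (4,1) (4,2) (4,3) (4,4) (4,5) (5,0) (5,1) (5,2) (5,3) (5,4) (5,5)] -> total=16
Click 2 (4,4) count=0: revealed 0 new [(none)] -> total=16

Answer: ......
......
......
..####
######
######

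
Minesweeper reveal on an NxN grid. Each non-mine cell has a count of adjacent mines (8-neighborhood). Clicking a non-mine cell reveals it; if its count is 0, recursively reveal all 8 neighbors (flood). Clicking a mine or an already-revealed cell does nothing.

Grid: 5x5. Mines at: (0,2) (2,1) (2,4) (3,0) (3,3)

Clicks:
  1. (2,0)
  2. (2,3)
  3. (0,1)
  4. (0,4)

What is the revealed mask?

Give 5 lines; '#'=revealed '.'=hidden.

Click 1 (2,0) count=2: revealed 1 new [(2,0)] -> total=1
Click 2 (2,3) count=2: revealed 1 new [(2,3)] -> total=2
Click 3 (0,1) count=1: revealed 1 new [(0,1)] -> total=3
Click 4 (0,4) count=0: revealed 4 new [(0,3) (0,4) (1,3) (1,4)] -> total=7

Answer: .#.##
...##
#..#.
.....
.....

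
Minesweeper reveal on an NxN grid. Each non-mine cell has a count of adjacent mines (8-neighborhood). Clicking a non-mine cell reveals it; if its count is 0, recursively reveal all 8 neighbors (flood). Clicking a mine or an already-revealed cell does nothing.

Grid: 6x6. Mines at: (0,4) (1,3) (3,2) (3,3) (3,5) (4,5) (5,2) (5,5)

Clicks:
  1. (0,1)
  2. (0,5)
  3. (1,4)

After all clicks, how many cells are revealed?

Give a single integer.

Click 1 (0,1) count=0: revealed 15 new [(0,0) (0,1) (0,2) (1,0) (1,1) (1,2) (2,0) (2,1) (2,2) (3,0) (3,1) (4,0) (4,1) (5,0) (5,1)] -> total=15
Click 2 (0,5) count=1: revealed 1 new [(0,5)] -> total=16
Click 3 (1,4) count=2: revealed 1 new [(1,4)] -> total=17

Answer: 17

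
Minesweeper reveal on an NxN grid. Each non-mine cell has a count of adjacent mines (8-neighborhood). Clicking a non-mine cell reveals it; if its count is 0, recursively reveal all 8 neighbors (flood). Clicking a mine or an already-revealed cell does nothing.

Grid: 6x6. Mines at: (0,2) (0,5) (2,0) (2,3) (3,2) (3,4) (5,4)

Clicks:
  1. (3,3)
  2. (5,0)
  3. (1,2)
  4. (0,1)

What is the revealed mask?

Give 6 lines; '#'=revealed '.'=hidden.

Answer: .#....
..#...
......
##.#..
####..
####..

Derivation:
Click 1 (3,3) count=3: revealed 1 new [(3,3)] -> total=1
Click 2 (5,0) count=0: revealed 10 new [(3,0) (3,1) (4,0) (4,1) (4,2) (4,3) (5,0) (5,1) (5,2) (5,3)] -> total=11
Click 3 (1,2) count=2: revealed 1 new [(1,2)] -> total=12
Click 4 (0,1) count=1: revealed 1 new [(0,1)] -> total=13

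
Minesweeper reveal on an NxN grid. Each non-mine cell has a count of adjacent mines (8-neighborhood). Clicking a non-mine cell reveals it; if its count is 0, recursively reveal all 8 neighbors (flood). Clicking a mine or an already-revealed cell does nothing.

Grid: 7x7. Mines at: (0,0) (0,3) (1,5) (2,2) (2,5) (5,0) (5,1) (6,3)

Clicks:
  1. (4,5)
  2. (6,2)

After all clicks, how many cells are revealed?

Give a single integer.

Click 1 (4,5) count=0: revealed 18 new [(3,2) (3,3) (3,4) (3,5) (3,6) (4,2) (4,3) (4,4) (4,5) (4,6) (5,2) (5,3) (5,4) (5,5) (5,6) (6,4) (6,5) (6,6)] -> total=18
Click 2 (6,2) count=2: revealed 1 new [(6,2)] -> total=19

Answer: 19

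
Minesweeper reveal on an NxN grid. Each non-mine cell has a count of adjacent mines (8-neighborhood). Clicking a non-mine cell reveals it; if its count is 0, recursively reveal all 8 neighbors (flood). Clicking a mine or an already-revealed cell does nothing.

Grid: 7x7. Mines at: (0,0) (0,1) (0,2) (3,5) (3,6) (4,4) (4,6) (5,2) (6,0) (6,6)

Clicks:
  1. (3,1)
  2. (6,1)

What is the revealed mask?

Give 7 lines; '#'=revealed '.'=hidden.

Click 1 (3,1) count=0: revealed 29 new [(0,3) (0,4) (0,5) (0,6) (1,0) (1,1) (1,2) (1,3) (1,4) (1,5) (1,6) (2,0) (2,1) (2,2) (2,3) (2,4) (2,5) (2,6) (3,0) (3,1) (3,2) (3,3) (3,4) (4,0) (4,1) (4,2) (4,3) (5,0) (5,1)] -> total=29
Click 2 (6,1) count=2: revealed 1 new [(6,1)] -> total=30

Answer: ...####
#######
#######
#####..
####...
##.....
.#.....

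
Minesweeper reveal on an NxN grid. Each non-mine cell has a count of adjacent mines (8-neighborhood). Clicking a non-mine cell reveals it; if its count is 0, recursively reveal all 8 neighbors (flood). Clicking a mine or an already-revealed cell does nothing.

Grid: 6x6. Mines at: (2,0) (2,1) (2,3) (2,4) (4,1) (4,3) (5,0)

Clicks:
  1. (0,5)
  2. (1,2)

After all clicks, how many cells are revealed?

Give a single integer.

Click 1 (0,5) count=0: revealed 12 new [(0,0) (0,1) (0,2) (0,3) (0,4) (0,5) (1,0) (1,1) (1,2) (1,3) (1,4) (1,5)] -> total=12
Click 2 (1,2) count=2: revealed 0 new [(none)] -> total=12

Answer: 12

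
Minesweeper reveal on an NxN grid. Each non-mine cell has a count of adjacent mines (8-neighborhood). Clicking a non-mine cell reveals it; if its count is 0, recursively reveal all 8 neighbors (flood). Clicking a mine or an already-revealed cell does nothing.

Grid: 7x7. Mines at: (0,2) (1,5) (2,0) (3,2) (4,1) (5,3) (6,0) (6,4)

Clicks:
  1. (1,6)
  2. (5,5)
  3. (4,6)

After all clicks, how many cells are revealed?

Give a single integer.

Answer: 18

Derivation:
Click 1 (1,6) count=1: revealed 1 new [(1,6)] -> total=1
Click 2 (5,5) count=1: revealed 1 new [(5,5)] -> total=2
Click 3 (4,6) count=0: revealed 16 new [(2,3) (2,4) (2,5) (2,6) (3,3) (3,4) (3,5) (3,6) (4,3) (4,4) (4,5) (4,6) (5,4) (5,6) (6,5) (6,6)] -> total=18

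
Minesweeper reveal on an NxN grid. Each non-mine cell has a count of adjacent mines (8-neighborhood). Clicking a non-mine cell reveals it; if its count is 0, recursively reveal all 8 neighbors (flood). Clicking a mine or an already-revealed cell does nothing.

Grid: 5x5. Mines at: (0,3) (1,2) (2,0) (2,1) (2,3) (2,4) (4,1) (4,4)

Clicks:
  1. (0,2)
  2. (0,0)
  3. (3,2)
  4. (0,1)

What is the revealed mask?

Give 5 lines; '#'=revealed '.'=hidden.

Answer: ###..
##...
.....
..#..
.....

Derivation:
Click 1 (0,2) count=2: revealed 1 new [(0,2)] -> total=1
Click 2 (0,0) count=0: revealed 4 new [(0,0) (0,1) (1,0) (1,1)] -> total=5
Click 3 (3,2) count=3: revealed 1 new [(3,2)] -> total=6
Click 4 (0,1) count=1: revealed 0 new [(none)] -> total=6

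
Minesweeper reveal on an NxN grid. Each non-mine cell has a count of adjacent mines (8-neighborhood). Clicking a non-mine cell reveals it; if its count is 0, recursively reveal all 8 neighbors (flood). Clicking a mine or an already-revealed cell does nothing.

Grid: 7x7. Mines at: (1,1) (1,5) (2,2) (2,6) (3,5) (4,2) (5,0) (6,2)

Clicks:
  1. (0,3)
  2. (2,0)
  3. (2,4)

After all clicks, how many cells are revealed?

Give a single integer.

Answer: 8

Derivation:
Click 1 (0,3) count=0: revealed 6 new [(0,2) (0,3) (0,4) (1,2) (1,3) (1,4)] -> total=6
Click 2 (2,0) count=1: revealed 1 new [(2,0)] -> total=7
Click 3 (2,4) count=2: revealed 1 new [(2,4)] -> total=8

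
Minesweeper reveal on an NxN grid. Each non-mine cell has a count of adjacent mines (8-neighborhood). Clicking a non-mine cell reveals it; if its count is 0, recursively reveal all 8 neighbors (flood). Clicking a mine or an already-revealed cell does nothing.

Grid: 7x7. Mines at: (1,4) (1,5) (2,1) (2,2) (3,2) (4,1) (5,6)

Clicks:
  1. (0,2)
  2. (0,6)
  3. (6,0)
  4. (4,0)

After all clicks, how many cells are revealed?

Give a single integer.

Answer: 35

Derivation:
Click 1 (0,2) count=0: revealed 8 new [(0,0) (0,1) (0,2) (0,3) (1,0) (1,1) (1,2) (1,3)] -> total=8
Click 2 (0,6) count=1: revealed 1 new [(0,6)] -> total=9
Click 3 (6,0) count=0: revealed 25 new [(2,3) (2,4) (2,5) (2,6) (3,3) (3,4) (3,5) (3,6) (4,2) (4,3) (4,4) (4,5) (4,6) (5,0) (5,1) (5,2) (5,3) (5,4) (5,5) (6,0) (6,1) (6,2) (6,3) (6,4) (6,5)] -> total=34
Click 4 (4,0) count=1: revealed 1 new [(4,0)] -> total=35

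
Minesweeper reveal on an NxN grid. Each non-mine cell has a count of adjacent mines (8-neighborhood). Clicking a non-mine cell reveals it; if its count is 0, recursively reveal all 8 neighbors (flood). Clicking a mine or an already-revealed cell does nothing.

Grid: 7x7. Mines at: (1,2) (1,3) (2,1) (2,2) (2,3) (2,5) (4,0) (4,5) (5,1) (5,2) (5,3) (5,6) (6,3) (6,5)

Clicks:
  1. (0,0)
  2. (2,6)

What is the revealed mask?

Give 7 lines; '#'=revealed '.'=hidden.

Answer: ##.....
##.....
......#
.......
.......
.......
.......

Derivation:
Click 1 (0,0) count=0: revealed 4 new [(0,0) (0,1) (1,0) (1,1)] -> total=4
Click 2 (2,6) count=1: revealed 1 new [(2,6)] -> total=5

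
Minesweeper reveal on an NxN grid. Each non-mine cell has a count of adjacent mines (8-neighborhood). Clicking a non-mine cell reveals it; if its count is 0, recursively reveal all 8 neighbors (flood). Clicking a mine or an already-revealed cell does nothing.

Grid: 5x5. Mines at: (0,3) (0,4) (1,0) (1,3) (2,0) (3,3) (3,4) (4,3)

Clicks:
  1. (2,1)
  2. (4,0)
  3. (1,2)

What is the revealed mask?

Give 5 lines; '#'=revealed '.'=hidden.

Answer: .....
..#..
.#...
###..
###..

Derivation:
Click 1 (2,1) count=2: revealed 1 new [(2,1)] -> total=1
Click 2 (4,0) count=0: revealed 6 new [(3,0) (3,1) (3,2) (4,0) (4,1) (4,2)] -> total=7
Click 3 (1,2) count=2: revealed 1 new [(1,2)] -> total=8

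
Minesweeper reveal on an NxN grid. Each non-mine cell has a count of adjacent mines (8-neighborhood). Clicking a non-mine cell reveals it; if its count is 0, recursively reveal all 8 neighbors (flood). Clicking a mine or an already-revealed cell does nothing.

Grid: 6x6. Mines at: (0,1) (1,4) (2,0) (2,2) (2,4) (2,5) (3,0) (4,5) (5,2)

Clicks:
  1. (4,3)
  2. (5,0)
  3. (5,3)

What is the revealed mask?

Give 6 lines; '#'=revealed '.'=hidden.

Answer: ......
......
......
......
##.#..
##.#..

Derivation:
Click 1 (4,3) count=1: revealed 1 new [(4,3)] -> total=1
Click 2 (5,0) count=0: revealed 4 new [(4,0) (4,1) (5,0) (5,1)] -> total=5
Click 3 (5,3) count=1: revealed 1 new [(5,3)] -> total=6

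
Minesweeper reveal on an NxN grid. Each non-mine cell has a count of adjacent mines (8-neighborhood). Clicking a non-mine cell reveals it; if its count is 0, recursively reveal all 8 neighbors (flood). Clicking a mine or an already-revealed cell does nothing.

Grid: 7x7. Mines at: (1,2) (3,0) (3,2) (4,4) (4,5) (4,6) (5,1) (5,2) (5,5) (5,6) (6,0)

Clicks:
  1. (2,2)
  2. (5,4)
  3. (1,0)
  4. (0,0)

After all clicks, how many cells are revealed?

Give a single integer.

Click 1 (2,2) count=2: revealed 1 new [(2,2)] -> total=1
Click 2 (5,4) count=3: revealed 1 new [(5,4)] -> total=2
Click 3 (1,0) count=0: revealed 6 new [(0,0) (0,1) (1,0) (1,1) (2,0) (2,1)] -> total=8
Click 4 (0,0) count=0: revealed 0 new [(none)] -> total=8

Answer: 8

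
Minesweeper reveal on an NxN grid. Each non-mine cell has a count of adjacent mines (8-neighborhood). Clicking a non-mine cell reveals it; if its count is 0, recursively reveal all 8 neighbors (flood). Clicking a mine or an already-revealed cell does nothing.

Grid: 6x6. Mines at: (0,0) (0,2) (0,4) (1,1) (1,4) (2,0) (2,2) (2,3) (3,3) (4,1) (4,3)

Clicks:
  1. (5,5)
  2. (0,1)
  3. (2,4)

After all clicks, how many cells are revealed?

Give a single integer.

Answer: 9

Derivation:
Click 1 (5,5) count=0: revealed 8 new [(2,4) (2,5) (3,4) (3,5) (4,4) (4,5) (5,4) (5,5)] -> total=8
Click 2 (0,1) count=3: revealed 1 new [(0,1)] -> total=9
Click 3 (2,4) count=3: revealed 0 new [(none)] -> total=9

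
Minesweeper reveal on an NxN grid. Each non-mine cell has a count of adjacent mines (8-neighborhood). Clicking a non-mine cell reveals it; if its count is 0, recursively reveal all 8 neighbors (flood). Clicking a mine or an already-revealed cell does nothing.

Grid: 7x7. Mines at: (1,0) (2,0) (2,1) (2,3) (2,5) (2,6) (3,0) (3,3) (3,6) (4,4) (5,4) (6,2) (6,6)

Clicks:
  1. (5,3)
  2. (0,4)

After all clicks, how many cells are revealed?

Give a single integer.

Click 1 (5,3) count=3: revealed 1 new [(5,3)] -> total=1
Click 2 (0,4) count=0: revealed 12 new [(0,1) (0,2) (0,3) (0,4) (0,5) (0,6) (1,1) (1,2) (1,3) (1,4) (1,5) (1,6)] -> total=13

Answer: 13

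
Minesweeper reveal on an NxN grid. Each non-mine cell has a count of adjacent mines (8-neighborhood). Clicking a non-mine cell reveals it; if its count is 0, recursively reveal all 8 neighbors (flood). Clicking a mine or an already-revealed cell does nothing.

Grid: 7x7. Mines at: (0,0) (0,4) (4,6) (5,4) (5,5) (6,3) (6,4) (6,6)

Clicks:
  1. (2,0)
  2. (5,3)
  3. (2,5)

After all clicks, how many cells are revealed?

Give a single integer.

Answer: 39

Derivation:
Click 1 (2,0) count=0: revealed 39 new [(0,1) (0,2) (0,3) (0,5) (0,6) (1,0) (1,1) (1,2) (1,3) (1,4) (1,5) (1,6) (2,0) (2,1) (2,2) (2,3) (2,4) (2,5) (2,6) (3,0) (3,1) (3,2) (3,3) (3,4) (3,5) (3,6) (4,0) (4,1) (4,2) (4,3) (4,4) (4,5) (5,0) (5,1) (5,2) (5,3) (6,0) (6,1) (6,2)] -> total=39
Click 2 (5,3) count=3: revealed 0 new [(none)] -> total=39
Click 3 (2,5) count=0: revealed 0 new [(none)] -> total=39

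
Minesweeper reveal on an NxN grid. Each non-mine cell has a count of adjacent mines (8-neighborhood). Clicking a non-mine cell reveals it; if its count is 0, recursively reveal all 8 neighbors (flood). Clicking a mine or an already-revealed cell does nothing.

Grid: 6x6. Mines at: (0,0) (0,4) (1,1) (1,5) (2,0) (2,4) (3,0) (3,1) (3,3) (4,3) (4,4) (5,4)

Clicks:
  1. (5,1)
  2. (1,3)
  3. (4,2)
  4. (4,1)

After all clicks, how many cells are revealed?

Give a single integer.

Answer: 7

Derivation:
Click 1 (5,1) count=0: revealed 6 new [(4,0) (4,1) (4,2) (5,0) (5,1) (5,2)] -> total=6
Click 2 (1,3) count=2: revealed 1 new [(1,3)] -> total=7
Click 3 (4,2) count=3: revealed 0 new [(none)] -> total=7
Click 4 (4,1) count=2: revealed 0 new [(none)] -> total=7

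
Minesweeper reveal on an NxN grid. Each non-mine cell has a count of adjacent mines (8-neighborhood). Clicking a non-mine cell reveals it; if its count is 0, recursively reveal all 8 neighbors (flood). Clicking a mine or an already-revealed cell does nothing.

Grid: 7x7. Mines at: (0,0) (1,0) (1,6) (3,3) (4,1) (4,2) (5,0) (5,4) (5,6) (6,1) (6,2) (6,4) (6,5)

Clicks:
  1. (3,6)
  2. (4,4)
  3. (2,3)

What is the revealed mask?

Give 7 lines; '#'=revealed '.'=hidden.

Answer: .......
.......
...####
....###
....###
.......
.......

Derivation:
Click 1 (3,6) count=0: revealed 9 new [(2,4) (2,5) (2,6) (3,4) (3,5) (3,6) (4,4) (4,5) (4,6)] -> total=9
Click 2 (4,4) count=2: revealed 0 new [(none)] -> total=9
Click 3 (2,3) count=1: revealed 1 new [(2,3)] -> total=10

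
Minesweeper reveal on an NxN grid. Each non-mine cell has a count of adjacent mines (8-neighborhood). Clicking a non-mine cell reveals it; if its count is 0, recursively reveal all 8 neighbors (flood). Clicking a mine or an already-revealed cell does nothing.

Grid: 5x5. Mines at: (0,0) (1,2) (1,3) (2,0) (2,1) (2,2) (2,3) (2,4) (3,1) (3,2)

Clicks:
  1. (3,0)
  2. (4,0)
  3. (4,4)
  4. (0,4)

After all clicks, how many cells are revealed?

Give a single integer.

Answer: 7

Derivation:
Click 1 (3,0) count=3: revealed 1 new [(3,0)] -> total=1
Click 2 (4,0) count=1: revealed 1 new [(4,0)] -> total=2
Click 3 (4,4) count=0: revealed 4 new [(3,3) (3,4) (4,3) (4,4)] -> total=6
Click 4 (0,4) count=1: revealed 1 new [(0,4)] -> total=7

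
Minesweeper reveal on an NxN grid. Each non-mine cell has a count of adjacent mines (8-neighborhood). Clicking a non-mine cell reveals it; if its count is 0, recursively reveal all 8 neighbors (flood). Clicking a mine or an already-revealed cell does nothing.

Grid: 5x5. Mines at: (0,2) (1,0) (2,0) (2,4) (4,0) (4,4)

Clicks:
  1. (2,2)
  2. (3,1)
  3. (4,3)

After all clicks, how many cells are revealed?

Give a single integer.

Answer: 12

Derivation:
Click 1 (2,2) count=0: revealed 12 new [(1,1) (1,2) (1,3) (2,1) (2,2) (2,3) (3,1) (3,2) (3,3) (4,1) (4,2) (4,3)] -> total=12
Click 2 (3,1) count=2: revealed 0 new [(none)] -> total=12
Click 3 (4,3) count=1: revealed 0 new [(none)] -> total=12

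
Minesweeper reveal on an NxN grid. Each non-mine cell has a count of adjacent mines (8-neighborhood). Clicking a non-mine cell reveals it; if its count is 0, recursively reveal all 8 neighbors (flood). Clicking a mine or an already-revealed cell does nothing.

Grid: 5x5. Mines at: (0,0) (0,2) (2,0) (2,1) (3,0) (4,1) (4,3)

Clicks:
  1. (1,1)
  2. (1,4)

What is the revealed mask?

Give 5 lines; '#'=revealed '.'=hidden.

Click 1 (1,1) count=4: revealed 1 new [(1,1)] -> total=1
Click 2 (1,4) count=0: revealed 11 new [(0,3) (0,4) (1,2) (1,3) (1,4) (2,2) (2,3) (2,4) (3,2) (3,3) (3,4)] -> total=12

Answer: ...##
.####
..###
..###
.....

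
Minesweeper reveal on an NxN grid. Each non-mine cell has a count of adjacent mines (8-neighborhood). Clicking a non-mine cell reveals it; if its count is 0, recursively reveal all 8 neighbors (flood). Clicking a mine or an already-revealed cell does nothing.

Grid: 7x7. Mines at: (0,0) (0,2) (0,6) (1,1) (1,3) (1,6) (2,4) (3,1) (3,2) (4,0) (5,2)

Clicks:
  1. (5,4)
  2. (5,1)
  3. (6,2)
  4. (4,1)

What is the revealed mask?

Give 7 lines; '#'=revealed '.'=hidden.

Click 1 (5,4) count=0: revealed 18 new [(2,5) (2,6) (3,3) (3,4) (3,5) (3,6) (4,3) (4,4) (4,5) (4,6) (5,3) (5,4) (5,5) (5,6) (6,3) (6,4) (6,5) (6,6)] -> total=18
Click 2 (5,1) count=2: revealed 1 new [(5,1)] -> total=19
Click 3 (6,2) count=1: revealed 1 new [(6,2)] -> total=20
Click 4 (4,1) count=4: revealed 1 new [(4,1)] -> total=21

Answer: .......
.......
.....##
...####
.#.####
.#.####
..#####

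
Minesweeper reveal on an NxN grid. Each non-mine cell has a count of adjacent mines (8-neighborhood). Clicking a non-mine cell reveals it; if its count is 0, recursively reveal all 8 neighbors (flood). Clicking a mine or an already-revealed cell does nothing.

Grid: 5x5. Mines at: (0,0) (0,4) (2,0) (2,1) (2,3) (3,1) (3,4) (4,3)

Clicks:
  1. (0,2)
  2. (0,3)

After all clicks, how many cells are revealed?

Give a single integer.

Click 1 (0,2) count=0: revealed 6 new [(0,1) (0,2) (0,3) (1,1) (1,2) (1,3)] -> total=6
Click 2 (0,3) count=1: revealed 0 new [(none)] -> total=6

Answer: 6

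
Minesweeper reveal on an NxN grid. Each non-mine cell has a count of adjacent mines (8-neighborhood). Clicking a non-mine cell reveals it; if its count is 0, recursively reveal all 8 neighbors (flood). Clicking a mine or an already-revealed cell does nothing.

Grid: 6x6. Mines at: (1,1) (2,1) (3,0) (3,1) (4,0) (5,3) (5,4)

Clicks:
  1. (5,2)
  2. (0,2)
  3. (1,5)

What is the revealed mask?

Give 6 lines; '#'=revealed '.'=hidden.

Answer: ..####
..####
..####
..####
..####
..#...

Derivation:
Click 1 (5,2) count=1: revealed 1 new [(5,2)] -> total=1
Click 2 (0,2) count=1: revealed 1 new [(0,2)] -> total=2
Click 3 (1,5) count=0: revealed 19 new [(0,3) (0,4) (0,5) (1,2) (1,3) (1,4) (1,5) (2,2) (2,3) (2,4) (2,5) (3,2) (3,3) (3,4) (3,5) (4,2) (4,3) (4,4) (4,5)] -> total=21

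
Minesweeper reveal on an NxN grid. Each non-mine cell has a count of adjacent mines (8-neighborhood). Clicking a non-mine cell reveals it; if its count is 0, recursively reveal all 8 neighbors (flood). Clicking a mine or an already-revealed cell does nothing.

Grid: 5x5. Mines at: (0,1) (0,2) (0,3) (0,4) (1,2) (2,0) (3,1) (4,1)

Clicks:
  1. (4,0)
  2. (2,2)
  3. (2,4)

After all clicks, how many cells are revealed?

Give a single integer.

Click 1 (4,0) count=2: revealed 1 new [(4,0)] -> total=1
Click 2 (2,2) count=2: revealed 1 new [(2,2)] -> total=2
Click 3 (2,4) count=0: revealed 10 new [(1,3) (1,4) (2,3) (2,4) (3,2) (3,3) (3,4) (4,2) (4,3) (4,4)] -> total=12

Answer: 12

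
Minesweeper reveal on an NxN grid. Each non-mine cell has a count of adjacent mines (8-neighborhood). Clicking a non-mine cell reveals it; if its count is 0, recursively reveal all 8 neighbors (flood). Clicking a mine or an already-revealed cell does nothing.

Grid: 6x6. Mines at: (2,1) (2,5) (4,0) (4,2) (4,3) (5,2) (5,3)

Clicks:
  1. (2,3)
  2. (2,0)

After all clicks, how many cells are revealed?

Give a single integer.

Answer: 19

Derivation:
Click 1 (2,3) count=0: revealed 18 new [(0,0) (0,1) (0,2) (0,3) (0,4) (0,5) (1,0) (1,1) (1,2) (1,3) (1,4) (1,5) (2,2) (2,3) (2,4) (3,2) (3,3) (3,4)] -> total=18
Click 2 (2,0) count=1: revealed 1 new [(2,0)] -> total=19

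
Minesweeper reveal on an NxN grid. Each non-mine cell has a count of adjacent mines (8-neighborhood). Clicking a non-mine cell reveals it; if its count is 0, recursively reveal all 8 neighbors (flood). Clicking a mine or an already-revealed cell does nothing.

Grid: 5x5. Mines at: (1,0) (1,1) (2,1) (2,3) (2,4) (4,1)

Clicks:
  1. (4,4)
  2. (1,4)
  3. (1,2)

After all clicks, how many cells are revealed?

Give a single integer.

Answer: 8

Derivation:
Click 1 (4,4) count=0: revealed 6 new [(3,2) (3,3) (3,4) (4,2) (4,3) (4,4)] -> total=6
Click 2 (1,4) count=2: revealed 1 new [(1,4)] -> total=7
Click 3 (1,2) count=3: revealed 1 new [(1,2)] -> total=8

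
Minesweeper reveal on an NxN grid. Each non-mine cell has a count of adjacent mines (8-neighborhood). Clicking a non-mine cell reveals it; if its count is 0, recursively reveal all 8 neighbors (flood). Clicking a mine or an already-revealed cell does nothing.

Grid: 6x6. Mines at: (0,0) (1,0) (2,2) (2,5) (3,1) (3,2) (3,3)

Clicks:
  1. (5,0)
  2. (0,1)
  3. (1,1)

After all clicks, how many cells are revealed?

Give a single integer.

Answer: 16

Derivation:
Click 1 (5,0) count=0: revealed 14 new [(3,4) (3,5) (4,0) (4,1) (4,2) (4,3) (4,4) (4,5) (5,0) (5,1) (5,2) (5,3) (5,4) (5,5)] -> total=14
Click 2 (0,1) count=2: revealed 1 new [(0,1)] -> total=15
Click 3 (1,1) count=3: revealed 1 new [(1,1)] -> total=16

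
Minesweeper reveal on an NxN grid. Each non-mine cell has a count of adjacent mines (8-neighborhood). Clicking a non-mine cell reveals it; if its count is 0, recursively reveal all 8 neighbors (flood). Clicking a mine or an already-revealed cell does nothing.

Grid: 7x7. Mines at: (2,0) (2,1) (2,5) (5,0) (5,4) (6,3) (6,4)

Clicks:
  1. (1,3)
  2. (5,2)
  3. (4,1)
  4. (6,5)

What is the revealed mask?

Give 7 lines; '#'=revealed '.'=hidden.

Answer: #######
#######
..###..
.####..
.####..
.###...
.....#.

Derivation:
Click 1 (1,3) count=0: revealed 28 new [(0,0) (0,1) (0,2) (0,3) (0,4) (0,5) (0,6) (1,0) (1,1) (1,2) (1,3) (1,4) (1,5) (1,6) (2,2) (2,3) (2,4) (3,1) (3,2) (3,3) (3,4) (4,1) (4,2) (4,3) (4,4) (5,1) (5,2) (5,3)] -> total=28
Click 2 (5,2) count=1: revealed 0 new [(none)] -> total=28
Click 3 (4,1) count=1: revealed 0 new [(none)] -> total=28
Click 4 (6,5) count=2: revealed 1 new [(6,5)] -> total=29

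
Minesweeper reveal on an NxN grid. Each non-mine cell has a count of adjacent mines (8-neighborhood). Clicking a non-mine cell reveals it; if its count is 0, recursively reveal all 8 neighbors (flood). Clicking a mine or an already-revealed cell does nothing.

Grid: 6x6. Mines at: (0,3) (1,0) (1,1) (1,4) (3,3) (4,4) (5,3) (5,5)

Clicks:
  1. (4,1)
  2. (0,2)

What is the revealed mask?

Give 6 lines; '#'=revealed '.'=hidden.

Answer: ..#...
......
###...
###...
###...
###...

Derivation:
Click 1 (4,1) count=0: revealed 12 new [(2,0) (2,1) (2,2) (3,0) (3,1) (3,2) (4,0) (4,1) (4,2) (5,0) (5,1) (5,2)] -> total=12
Click 2 (0,2) count=2: revealed 1 new [(0,2)] -> total=13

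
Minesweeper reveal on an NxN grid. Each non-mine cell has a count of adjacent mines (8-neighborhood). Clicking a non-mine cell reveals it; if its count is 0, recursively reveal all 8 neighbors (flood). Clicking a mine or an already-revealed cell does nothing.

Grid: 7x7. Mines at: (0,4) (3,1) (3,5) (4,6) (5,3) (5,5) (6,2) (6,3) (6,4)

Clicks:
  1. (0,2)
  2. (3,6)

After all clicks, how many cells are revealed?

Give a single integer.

Answer: 21

Derivation:
Click 1 (0,2) count=0: revealed 20 new [(0,0) (0,1) (0,2) (0,3) (1,0) (1,1) (1,2) (1,3) (1,4) (2,0) (2,1) (2,2) (2,3) (2,4) (3,2) (3,3) (3,4) (4,2) (4,3) (4,4)] -> total=20
Click 2 (3,6) count=2: revealed 1 new [(3,6)] -> total=21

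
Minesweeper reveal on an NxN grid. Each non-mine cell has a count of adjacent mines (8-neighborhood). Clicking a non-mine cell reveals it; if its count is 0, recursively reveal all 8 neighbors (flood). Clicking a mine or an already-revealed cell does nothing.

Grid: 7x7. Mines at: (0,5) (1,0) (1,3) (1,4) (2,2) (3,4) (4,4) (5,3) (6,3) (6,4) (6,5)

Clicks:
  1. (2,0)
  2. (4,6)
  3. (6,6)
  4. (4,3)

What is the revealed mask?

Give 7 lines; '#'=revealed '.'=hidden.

Answer: .......
.....##
#....##
.....##
...#.##
.....##
......#

Derivation:
Click 1 (2,0) count=1: revealed 1 new [(2,0)] -> total=1
Click 2 (4,6) count=0: revealed 10 new [(1,5) (1,6) (2,5) (2,6) (3,5) (3,6) (4,5) (4,6) (5,5) (5,6)] -> total=11
Click 3 (6,6) count=1: revealed 1 new [(6,6)] -> total=12
Click 4 (4,3) count=3: revealed 1 new [(4,3)] -> total=13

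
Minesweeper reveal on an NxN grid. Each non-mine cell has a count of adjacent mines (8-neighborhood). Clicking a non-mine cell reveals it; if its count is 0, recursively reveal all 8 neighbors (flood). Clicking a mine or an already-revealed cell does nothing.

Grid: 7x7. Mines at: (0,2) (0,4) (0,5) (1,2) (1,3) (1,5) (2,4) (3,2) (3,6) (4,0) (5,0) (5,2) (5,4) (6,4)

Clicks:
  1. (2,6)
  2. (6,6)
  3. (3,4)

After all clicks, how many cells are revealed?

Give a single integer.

Click 1 (2,6) count=2: revealed 1 new [(2,6)] -> total=1
Click 2 (6,6) count=0: revealed 6 new [(4,5) (4,6) (5,5) (5,6) (6,5) (6,6)] -> total=7
Click 3 (3,4) count=1: revealed 1 new [(3,4)] -> total=8

Answer: 8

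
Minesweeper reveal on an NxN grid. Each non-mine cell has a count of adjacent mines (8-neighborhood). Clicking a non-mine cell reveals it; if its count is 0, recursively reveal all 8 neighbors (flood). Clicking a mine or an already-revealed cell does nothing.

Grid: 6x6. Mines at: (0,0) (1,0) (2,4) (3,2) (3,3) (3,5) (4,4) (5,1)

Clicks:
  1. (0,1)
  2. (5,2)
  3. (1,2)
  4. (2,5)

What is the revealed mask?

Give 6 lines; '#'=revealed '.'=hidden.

Answer: .#####
.#####
.###.#
......
......
..#...

Derivation:
Click 1 (0,1) count=2: revealed 1 new [(0,1)] -> total=1
Click 2 (5,2) count=1: revealed 1 new [(5,2)] -> total=2
Click 3 (1,2) count=0: revealed 12 new [(0,2) (0,3) (0,4) (0,5) (1,1) (1,2) (1,3) (1,4) (1,5) (2,1) (2,2) (2,3)] -> total=14
Click 4 (2,5) count=2: revealed 1 new [(2,5)] -> total=15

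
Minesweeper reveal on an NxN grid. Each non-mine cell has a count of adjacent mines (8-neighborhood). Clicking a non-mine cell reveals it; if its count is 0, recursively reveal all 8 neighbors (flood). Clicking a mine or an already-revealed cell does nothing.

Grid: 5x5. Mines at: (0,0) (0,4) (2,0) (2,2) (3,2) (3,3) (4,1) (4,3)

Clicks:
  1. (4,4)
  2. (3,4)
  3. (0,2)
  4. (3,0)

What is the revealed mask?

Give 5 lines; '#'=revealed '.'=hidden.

Click 1 (4,4) count=2: revealed 1 new [(4,4)] -> total=1
Click 2 (3,4) count=2: revealed 1 new [(3,4)] -> total=2
Click 3 (0,2) count=0: revealed 6 new [(0,1) (0,2) (0,3) (1,1) (1,2) (1,3)] -> total=8
Click 4 (3,0) count=2: revealed 1 new [(3,0)] -> total=9

Answer: .###.
.###.
.....
#...#
....#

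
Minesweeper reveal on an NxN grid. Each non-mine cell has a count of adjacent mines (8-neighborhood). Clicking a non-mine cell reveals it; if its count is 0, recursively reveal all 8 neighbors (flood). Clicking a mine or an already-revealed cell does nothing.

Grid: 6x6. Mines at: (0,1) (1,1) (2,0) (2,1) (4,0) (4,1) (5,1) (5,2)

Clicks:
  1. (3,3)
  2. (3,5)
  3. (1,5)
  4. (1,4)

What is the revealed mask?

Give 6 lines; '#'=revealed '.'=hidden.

Answer: ..####
..####
..####
..####
..####
...###

Derivation:
Click 1 (3,3) count=0: revealed 23 new [(0,2) (0,3) (0,4) (0,5) (1,2) (1,3) (1,4) (1,5) (2,2) (2,3) (2,4) (2,5) (3,2) (3,3) (3,4) (3,5) (4,2) (4,3) (4,4) (4,5) (5,3) (5,4) (5,5)] -> total=23
Click 2 (3,5) count=0: revealed 0 new [(none)] -> total=23
Click 3 (1,5) count=0: revealed 0 new [(none)] -> total=23
Click 4 (1,4) count=0: revealed 0 new [(none)] -> total=23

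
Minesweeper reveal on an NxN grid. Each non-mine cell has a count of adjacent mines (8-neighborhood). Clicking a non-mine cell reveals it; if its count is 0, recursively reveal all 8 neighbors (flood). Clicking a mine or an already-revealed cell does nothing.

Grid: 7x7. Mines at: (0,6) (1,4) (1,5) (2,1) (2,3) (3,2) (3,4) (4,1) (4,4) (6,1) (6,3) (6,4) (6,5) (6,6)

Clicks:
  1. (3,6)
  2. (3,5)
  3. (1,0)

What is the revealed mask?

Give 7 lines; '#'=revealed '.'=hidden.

Click 1 (3,6) count=0: revealed 8 new [(2,5) (2,6) (3,5) (3,6) (4,5) (4,6) (5,5) (5,6)] -> total=8
Click 2 (3,5) count=2: revealed 0 new [(none)] -> total=8
Click 3 (1,0) count=1: revealed 1 new [(1,0)] -> total=9

Answer: .......
#......
.....##
.....##
.....##
.....##
.......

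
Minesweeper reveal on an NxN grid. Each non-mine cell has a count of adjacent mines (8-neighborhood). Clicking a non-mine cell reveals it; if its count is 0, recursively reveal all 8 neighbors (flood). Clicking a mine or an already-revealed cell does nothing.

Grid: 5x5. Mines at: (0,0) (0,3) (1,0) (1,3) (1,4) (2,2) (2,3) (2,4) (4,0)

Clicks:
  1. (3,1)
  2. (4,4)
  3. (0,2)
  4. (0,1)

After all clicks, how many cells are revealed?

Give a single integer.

Click 1 (3,1) count=2: revealed 1 new [(3,1)] -> total=1
Click 2 (4,4) count=0: revealed 7 new [(3,2) (3,3) (3,4) (4,1) (4,2) (4,3) (4,4)] -> total=8
Click 3 (0,2) count=2: revealed 1 new [(0,2)] -> total=9
Click 4 (0,1) count=2: revealed 1 new [(0,1)] -> total=10

Answer: 10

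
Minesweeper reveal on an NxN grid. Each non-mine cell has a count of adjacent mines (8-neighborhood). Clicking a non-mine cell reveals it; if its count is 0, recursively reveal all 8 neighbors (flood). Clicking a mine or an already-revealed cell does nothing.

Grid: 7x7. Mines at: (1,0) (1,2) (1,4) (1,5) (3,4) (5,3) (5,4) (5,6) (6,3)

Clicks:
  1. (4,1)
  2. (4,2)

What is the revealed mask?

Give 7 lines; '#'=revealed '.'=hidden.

Click 1 (4,1) count=0: revealed 18 new [(2,0) (2,1) (2,2) (2,3) (3,0) (3,1) (3,2) (3,3) (4,0) (4,1) (4,2) (4,3) (5,0) (5,1) (5,2) (6,0) (6,1) (6,2)] -> total=18
Click 2 (4,2) count=1: revealed 0 new [(none)] -> total=18

Answer: .......
.......
####...
####...
####...
###....
###....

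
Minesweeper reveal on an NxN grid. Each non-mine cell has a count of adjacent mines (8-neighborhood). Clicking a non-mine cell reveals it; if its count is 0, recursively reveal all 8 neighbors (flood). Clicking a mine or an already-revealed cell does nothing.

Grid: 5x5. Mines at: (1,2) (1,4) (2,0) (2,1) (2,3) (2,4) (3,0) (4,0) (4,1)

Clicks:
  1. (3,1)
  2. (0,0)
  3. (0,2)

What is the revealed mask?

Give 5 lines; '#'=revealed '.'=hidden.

Answer: ###..
##...
.....
.#...
.....

Derivation:
Click 1 (3,1) count=5: revealed 1 new [(3,1)] -> total=1
Click 2 (0,0) count=0: revealed 4 new [(0,0) (0,1) (1,0) (1,1)] -> total=5
Click 3 (0,2) count=1: revealed 1 new [(0,2)] -> total=6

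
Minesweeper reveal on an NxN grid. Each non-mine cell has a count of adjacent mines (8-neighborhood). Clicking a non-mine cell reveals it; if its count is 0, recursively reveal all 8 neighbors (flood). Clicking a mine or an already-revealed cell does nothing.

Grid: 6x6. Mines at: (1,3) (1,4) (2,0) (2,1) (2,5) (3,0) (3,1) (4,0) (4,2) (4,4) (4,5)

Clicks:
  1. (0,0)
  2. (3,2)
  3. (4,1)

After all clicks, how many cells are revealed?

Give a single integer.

Click 1 (0,0) count=0: revealed 6 new [(0,0) (0,1) (0,2) (1,0) (1,1) (1,2)] -> total=6
Click 2 (3,2) count=3: revealed 1 new [(3,2)] -> total=7
Click 3 (4,1) count=4: revealed 1 new [(4,1)] -> total=8

Answer: 8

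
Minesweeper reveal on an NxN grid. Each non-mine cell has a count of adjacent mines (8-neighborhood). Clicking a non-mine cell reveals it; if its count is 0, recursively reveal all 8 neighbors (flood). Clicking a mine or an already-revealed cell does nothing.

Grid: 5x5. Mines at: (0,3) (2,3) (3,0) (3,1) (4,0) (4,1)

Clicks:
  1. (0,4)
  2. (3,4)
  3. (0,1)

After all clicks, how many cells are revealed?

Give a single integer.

Answer: 11

Derivation:
Click 1 (0,4) count=1: revealed 1 new [(0,4)] -> total=1
Click 2 (3,4) count=1: revealed 1 new [(3,4)] -> total=2
Click 3 (0,1) count=0: revealed 9 new [(0,0) (0,1) (0,2) (1,0) (1,1) (1,2) (2,0) (2,1) (2,2)] -> total=11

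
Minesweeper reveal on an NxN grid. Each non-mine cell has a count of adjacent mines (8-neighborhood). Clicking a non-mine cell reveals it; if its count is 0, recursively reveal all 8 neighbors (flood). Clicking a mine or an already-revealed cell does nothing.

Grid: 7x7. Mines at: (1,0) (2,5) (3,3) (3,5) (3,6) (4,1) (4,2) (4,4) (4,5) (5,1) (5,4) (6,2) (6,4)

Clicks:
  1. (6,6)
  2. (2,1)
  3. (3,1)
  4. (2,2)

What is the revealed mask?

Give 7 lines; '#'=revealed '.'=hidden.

Click 1 (6,6) count=0: revealed 4 new [(5,5) (5,6) (6,5) (6,6)] -> total=4
Click 2 (2,1) count=1: revealed 1 new [(2,1)] -> total=5
Click 3 (3,1) count=2: revealed 1 new [(3,1)] -> total=6
Click 4 (2,2) count=1: revealed 1 new [(2,2)] -> total=7

Answer: .......
.......
.##....
.#.....
.......
.....##
.....##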